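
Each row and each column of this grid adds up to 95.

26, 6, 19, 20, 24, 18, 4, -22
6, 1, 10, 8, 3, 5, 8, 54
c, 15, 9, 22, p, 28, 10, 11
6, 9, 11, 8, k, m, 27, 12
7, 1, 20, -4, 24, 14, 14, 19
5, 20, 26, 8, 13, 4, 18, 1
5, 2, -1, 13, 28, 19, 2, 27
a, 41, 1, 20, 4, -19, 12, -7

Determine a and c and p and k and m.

Row 8 has 41 + 1 + 20 + 4 − 19 + 12 − 7 = 52; the blank must be 95 − 52 = 43.
Column 1 has 26 + 6 + 6 + 7 + 5 + 5 + 43 = 98; the blank must be 95 − 98 = -3.
Row 3 has -3 + 15 + 9 + 22 + 28 + 10 + 11 = 92; the blank must be 95 − 92 = 3.
Column 5 has 24 + 3 + 3 + 24 + 13 + 28 + 4 = 99; the blank must be 95 − 99 = -4.
Row 4 has 6 + 9 + 11 + 8 − 4 + 27 + 12 = 69; the blank must be 95 − 69 = 26.

a = 43, c = -3, p = 3, k = -4, m = 26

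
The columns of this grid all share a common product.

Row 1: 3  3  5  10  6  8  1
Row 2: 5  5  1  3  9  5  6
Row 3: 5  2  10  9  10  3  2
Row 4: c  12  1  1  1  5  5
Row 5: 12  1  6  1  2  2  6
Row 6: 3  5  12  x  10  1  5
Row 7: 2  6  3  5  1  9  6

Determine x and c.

Columns 2 and 5 each multiply to 10800, so every column has product 10800.
Column 4: 10×3×9×1×1×5 = 1350, so the missing entry is 10800 ÷ 1350 = 8.
Column 1: 3×5×5×12×3×2 = 5400, so the missing entry is 10800 ÷ 5400 = 2.

x = 8, c = 2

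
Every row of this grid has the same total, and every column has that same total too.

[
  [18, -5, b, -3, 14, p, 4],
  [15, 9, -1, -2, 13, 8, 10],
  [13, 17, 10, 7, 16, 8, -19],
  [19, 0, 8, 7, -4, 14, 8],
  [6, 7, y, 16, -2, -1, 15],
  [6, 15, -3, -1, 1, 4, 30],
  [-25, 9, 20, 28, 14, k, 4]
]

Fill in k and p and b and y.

k = 2, p = 17, b = 7, y = 11

Rows 2 and 3 both sum to 52, so that's the common total.
The known cells in row 5 total 41, leaving 52 − 41 = 11 for the blank.
The known cells in column 3 total 45, leaving 52 − 45 = 7 for the blank.
The known cells in row 7 total 50, leaving 52 − 50 = 2 for the blank.
The known cells in row 1 total 35, leaving 52 − 35 = 17 for the blank.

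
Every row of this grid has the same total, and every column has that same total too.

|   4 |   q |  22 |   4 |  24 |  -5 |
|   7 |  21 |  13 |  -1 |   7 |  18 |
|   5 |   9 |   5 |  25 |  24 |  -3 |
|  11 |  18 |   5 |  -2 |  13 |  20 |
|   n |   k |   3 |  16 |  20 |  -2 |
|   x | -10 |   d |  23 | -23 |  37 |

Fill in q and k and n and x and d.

q = 16, k = 11, n = 17, x = 21, d = 17

Rows 2 and 3 both sum to 65, so that's the common total.
The known cells in row 1 total 49, leaving 65 − 49 = 16 for the blank.
The known cells in column 2 total 54, leaving 65 − 54 = 11 for the blank.
The known cells in row 5 total 48, leaving 65 − 48 = 17 for the blank.
The known cells in column 1 total 44, leaving 65 − 44 = 21 for the blank.
The known cells in row 6 total 48, leaving 65 − 48 = 17 for the blank.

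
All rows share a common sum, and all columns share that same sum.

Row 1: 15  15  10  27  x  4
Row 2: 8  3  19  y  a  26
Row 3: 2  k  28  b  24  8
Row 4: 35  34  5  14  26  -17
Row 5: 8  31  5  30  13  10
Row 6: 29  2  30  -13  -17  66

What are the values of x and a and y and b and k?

x = 26, a = 25, y = 16, b = 23, k = 12

Rows 4 and 5 both sum to 97, so that's the common total.
The known cells in row 1 total 71, leaving 97 − 71 = 26 for the blank.
The known cells in column 2 total 85, leaving 97 − 85 = 12 for the blank.
The known cells in column 5 total 72, leaving 97 − 72 = 25 for the blank.
The known cells in row 3 total 74, leaving 97 − 74 = 23 for the blank.
The known cells in row 2 total 81, leaving 97 − 81 = 16 for the blank.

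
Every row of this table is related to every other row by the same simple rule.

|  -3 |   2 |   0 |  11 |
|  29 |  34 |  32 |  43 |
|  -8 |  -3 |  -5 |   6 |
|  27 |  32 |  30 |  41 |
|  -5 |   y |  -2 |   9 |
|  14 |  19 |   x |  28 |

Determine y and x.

The difference between any two rows is the same in every column — this is an addition table with the headers hidden.
Row 5 minus row 1 is 9 − 11 = -2, so its entry in column 2 is 2 + (-2) = 0.
Row 6 minus row 1 is 28 − 11 = 17, so its entry in column 3 is 0 + 17 = 17.

y = 0, x = 17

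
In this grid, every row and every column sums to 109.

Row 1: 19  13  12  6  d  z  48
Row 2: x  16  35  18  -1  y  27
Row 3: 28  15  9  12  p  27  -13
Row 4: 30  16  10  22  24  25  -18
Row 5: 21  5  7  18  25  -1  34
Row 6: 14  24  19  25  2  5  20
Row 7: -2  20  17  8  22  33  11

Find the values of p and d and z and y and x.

Row 3 has 28 + 15 + 9 + 12 + 27 − 13 = 78; the blank must be 109 − 78 = 31.
Column 5 has -1 + 31 + 24 + 25 + 2 + 22 = 103; the blank must be 109 − 103 = 6.
Row 1 has 19 + 13 + 12 + 6 + 6 + 48 = 104; the blank must be 109 − 104 = 5.
Column 6 has 5 + 27 + 25 − 1 + 5 + 33 = 94; the blank must be 109 − 94 = 15.
Row 2 has 16 + 35 + 18 − 1 + 15 + 27 = 110; the blank must be 109 − 110 = -1.

p = 31, d = 6, z = 5, y = 15, x = -1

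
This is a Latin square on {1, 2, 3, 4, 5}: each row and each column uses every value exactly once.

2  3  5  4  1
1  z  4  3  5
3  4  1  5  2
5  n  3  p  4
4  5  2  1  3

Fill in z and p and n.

Cell (2,2): row 2 already has {1, 3, 4, 5} → 2.
Cell (4,2): column 2 already has {2, 3, 4, 5} → 1.
Cell (4,4): row 4 already has {1, 3, 4, 5} → 2.

z = 2, p = 2, n = 1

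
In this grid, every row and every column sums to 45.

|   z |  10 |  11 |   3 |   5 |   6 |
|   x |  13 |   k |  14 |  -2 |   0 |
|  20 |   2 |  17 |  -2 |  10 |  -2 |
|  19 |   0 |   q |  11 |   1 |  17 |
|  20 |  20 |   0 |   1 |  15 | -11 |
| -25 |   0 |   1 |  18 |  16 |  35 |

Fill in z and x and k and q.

The known cells in row 4 total 48, leaving 45 − 48 = -3 for the blank.
The known cells in column 3 total 26, leaving 45 − 26 = 19 for the blank.
The known cells in row 2 total 44, leaving 45 − 44 = 1 for the blank.
The known cells in row 1 total 35, leaving 45 − 35 = 10 for the blank.

z = 10, x = 1, k = 19, q = -3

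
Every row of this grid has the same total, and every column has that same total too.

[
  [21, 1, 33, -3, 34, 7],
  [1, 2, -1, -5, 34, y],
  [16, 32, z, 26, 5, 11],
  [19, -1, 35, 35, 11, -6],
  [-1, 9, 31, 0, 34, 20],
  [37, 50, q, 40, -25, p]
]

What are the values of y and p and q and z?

Rows 1 and 4 both sum to 93, so that's the common total.
Row 3: 16 + 32 + 26 + 5 + 11 = 90, so its missing entry is 93 − 90 = 3.
Column 3: 33 − 1 + 3 + 35 + 31 = 101, so its missing entry is 93 − 101 = -8.
Row 6: 37 + 50 − 8 + 40 − 25 = 94, so its missing entry is 93 − 94 = -1.
Row 2: 1 + 2 − 1 − 5 + 34 = 31, so its missing entry is 93 − 31 = 62.

y = 62, p = -1, q = -8, z = 3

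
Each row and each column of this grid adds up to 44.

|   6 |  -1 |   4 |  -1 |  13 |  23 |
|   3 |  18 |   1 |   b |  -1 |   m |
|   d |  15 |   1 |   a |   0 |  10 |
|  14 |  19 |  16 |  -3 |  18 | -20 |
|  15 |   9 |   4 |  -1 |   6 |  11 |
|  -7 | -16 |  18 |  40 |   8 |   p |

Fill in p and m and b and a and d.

Row 6: -7 − 16 + 18 + 40 + 8 = 43, so its missing entry is 44 − 43 = 1.
Column 6: 23 + 10 − 20 + 11 + 1 = 25, so its missing entry is 44 − 25 = 19.
Column 1: 6 + 3 + 14 + 15 − 7 = 31, so its missing entry is 44 − 31 = 13.
Row 3: 13 + 15 + 1 + 0 + 10 = 39, so its missing entry is 44 − 39 = 5.
Row 2: 3 + 18 + 1 − 1 + 19 = 40, so its missing entry is 44 − 40 = 4.

p = 1, m = 19, b = 4, a = 5, d = 13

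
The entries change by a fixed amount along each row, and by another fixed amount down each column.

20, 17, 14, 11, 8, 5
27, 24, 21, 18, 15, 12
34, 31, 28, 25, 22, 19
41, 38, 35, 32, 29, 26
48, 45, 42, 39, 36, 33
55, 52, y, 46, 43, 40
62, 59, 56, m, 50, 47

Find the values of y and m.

Along each row the entries change by -3 per step; down each column they change by 7.
Row 6: from 55 at column 1, stepping by -3 to column 3 gives 49.
Row 7: from 62 at column 1, stepping by -3 to column 4 gives 53.

y = 49, m = 53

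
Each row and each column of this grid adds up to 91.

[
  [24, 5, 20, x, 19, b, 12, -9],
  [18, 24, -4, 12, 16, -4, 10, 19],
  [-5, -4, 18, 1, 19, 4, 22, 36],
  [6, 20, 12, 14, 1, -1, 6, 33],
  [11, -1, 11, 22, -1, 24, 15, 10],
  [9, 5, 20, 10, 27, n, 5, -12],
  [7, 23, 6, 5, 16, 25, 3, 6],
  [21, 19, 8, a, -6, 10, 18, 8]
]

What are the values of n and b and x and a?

n = 27, b = 6, x = 14, a = 13

Row 8 has 21 + 19 + 8 − 6 + 10 + 18 + 8 = 78; the blank must be 91 − 78 = 13.
Row 6 has 9 + 5 + 20 + 10 + 27 + 5 − 12 = 64; the blank must be 91 − 64 = 27.
Column 6 has -4 + 4 − 1 + 24 + 27 + 25 + 10 = 85; the blank must be 91 − 85 = 6.
Row 1 has 24 + 5 + 20 + 19 + 6 + 12 − 9 = 77; the blank must be 91 − 77 = 14.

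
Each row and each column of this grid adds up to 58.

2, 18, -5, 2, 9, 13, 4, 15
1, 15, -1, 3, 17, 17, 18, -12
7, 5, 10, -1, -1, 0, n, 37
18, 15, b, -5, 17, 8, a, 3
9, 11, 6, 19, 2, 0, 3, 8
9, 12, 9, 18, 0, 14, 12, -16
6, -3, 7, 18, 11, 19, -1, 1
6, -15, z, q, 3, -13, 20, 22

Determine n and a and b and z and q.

Column 4 has 2 + 3 − 1 − 5 + 19 + 18 + 18 = 54; the blank must be 58 − 54 = 4.
Row 3 has 7 + 5 + 10 − 1 − 1 + 0 + 37 = 57; the blank must be 58 − 57 = 1.
Row 8 has 6 − 15 + 4 + 3 − 13 + 20 + 22 = 27; the blank must be 58 − 27 = 31.
Column 7 has 4 + 18 + 1 + 3 + 12 − 1 + 20 = 57; the blank must be 58 − 57 = 1.
Row 4 has 18 + 15 − 5 + 17 + 8 + 1 + 3 = 57; the blank must be 58 − 57 = 1.

n = 1, a = 1, b = 1, z = 31, q = 4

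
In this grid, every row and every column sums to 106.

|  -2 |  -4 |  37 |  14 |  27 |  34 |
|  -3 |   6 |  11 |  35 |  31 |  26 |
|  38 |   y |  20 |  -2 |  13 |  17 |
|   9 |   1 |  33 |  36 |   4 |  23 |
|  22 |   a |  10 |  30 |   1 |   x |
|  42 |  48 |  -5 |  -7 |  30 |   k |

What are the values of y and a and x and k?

y = 20, a = 35, x = 8, k = -2

Row 6: 42 + 48 − 5 − 7 + 30 = 108, so its missing entry is 106 − 108 = -2.
Column 6: 34 + 26 + 17 + 23 − 2 = 98, so its missing entry is 106 − 98 = 8.
Row 5: 22 + 10 + 30 + 1 + 8 = 71, so its missing entry is 106 − 71 = 35.
Row 3: 38 + 20 − 2 + 13 + 17 = 86, so its missing entry is 106 − 86 = 20.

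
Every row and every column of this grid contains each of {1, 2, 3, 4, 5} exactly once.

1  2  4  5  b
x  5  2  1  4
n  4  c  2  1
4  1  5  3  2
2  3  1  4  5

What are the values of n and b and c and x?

At (row 2, col 1): row 2 already has {1, 2, 4, 5}, so the value is 3.
Cell (3,1): column 1 already has {1, 2, 3, 4} → 5.
Cell (1,5): row 1 already has {1, 2, 4, 5} → 3.
Cell (3,3): row 3 already has {1, 2, 4, 5} → 3.

n = 5, b = 3, c = 3, x = 3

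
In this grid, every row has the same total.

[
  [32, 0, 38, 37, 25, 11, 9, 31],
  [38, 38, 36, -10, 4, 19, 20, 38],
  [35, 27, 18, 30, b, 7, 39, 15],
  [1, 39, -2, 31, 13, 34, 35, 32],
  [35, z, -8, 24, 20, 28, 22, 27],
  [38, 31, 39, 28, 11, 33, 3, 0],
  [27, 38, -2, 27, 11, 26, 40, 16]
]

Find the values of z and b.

Row 4 sums to 183 and so does row 6; that's the common total.
In row 5 the known cells total 148, leaving 183 − 148 = 35.
In row 3 the known cells total 171, leaving 183 − 171 = 12.

z = 35, b = 12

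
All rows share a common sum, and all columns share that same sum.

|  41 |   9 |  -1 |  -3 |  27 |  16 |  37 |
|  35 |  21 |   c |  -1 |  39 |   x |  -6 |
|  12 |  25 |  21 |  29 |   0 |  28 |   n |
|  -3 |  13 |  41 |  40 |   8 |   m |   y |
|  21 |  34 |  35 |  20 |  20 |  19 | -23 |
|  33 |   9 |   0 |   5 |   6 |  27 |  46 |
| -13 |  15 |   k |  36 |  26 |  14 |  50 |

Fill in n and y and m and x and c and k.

n = 11, y = 11, m = 16, x = 6, c = 32, k = -2

Rows 1 and 5 both sum to 126, so that's the common total.
Row 7: -13 + 15 + 36 + 26 + 14 + 50 = 128, so its missing entry is 126 − 128 = -2.
Column 3: -1 + 21 + 41 + 35 + 0 − 2 = 94, so its missing entry is 126 − 94 = 32.
Row 2: 35 + 21 + 32 − 1 + 39 − 6 = 120, so its missing entry is 126 − 120 = 6.
Row 3: 12 + 25 + 21 + 29 + 0 + 28 = 115, so its missing entry is 126 − 115 = 11.
Column 7: 37 − 6 + 11 − 23 + 46 + 50 = 115, so its missing entry is 126 − 115 = 11.
Row 4: -3 + 13 + 41 + 40 + 8 + 11 = 110, so its missing entry is 126 − 110 = 16.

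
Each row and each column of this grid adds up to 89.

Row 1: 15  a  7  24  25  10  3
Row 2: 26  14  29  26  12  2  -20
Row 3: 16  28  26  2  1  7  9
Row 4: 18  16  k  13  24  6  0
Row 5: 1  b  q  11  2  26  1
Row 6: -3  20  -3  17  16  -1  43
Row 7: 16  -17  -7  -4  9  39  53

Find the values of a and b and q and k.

a = 5, b = 23, q = 25, k = 12

Row 1: 15 + 7 + 24 + 25 + 10 + 3 = 84, so its missing entry is 89 − 84 = 5.
Row 4: 18 + 16 + 13 + 24 + 6 + 0 = 77, so its missing entry is 89 − 77 = 12.
Column 2: 5 + 14 + 28 + 16 + 20 − 17 = 66, so its missing entry is 89 − 66 = 23.
Row 5: 1 + 23 + 11 + 2 + 26 + 1 = 64, so its missing entry is 89 − 64 = 25.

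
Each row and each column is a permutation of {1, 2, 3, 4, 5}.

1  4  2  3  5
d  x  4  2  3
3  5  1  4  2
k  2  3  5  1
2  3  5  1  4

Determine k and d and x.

Cell (2,2): column 2 already has {2, 3, 4, 5} → 1.
At (row 2, col 1): row 2 already has {1, 2, 3, 4}, so the value is 5.
At (row 4, col 1): row 4 already has {1, 2, 3, 5}, so the value is 4.

k = 4, d = 5, x = 1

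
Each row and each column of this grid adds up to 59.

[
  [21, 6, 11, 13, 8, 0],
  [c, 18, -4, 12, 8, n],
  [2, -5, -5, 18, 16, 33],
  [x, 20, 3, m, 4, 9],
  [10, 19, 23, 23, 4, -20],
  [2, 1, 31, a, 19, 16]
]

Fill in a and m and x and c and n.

a = -10, m = 3, x = 20, c = 4, n = 21

The known cells in column 6 total 38, leaving 59 − 38 = 21 for the blank.
The known cells in row 2 total 55, leaving 59 − 55 = 4 for the blank.
The known cells in column 1 total 39, leaving 59 − 39 = 20 for the blank.
The known cells in row 4 total 56, leaving 59 − 56 = 3 for the blank.
The known cells in row 6 total 69, leaving 59 − 69 = -10 for the blank.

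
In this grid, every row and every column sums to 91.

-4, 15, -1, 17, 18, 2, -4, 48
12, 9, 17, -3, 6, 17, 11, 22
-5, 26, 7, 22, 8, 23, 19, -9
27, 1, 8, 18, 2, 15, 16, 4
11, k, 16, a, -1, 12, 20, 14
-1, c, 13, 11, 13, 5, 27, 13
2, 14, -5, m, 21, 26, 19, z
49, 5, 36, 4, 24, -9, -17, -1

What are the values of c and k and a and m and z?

Row 6 has -1 + 13 + 11 + 13 + 5 + 27 + 13 = 81; the blank must be 91 − 81 = 10.
Column 8 has 48 + 22 − 9 + 4 + 14 + 13 − 1 = 91; the blank must be 91 − 91 = 0.
Row 7 has 2 + 14 − 5 + 21 + 26 + 19 + 0 = 77; the blank must be 91 − 77 = 14.
Column 4 has 17 − 3 + 22 + 18 + 11 + 14 + 4 = 83; the blank must be 91 − 83 = 8.
Row 5 has 11 + 16 + 8 − 1 + 12 + 20 + 14 = 80; the blank must be 91 − 80 = 11.

c = 10, k = 11, a = 8, m = 14, z = 0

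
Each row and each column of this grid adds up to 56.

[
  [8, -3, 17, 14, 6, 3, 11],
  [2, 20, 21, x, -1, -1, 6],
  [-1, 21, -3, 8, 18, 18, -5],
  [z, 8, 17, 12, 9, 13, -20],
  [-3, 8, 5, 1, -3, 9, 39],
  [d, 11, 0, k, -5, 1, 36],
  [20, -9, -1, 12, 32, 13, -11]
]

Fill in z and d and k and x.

z = 17, d = 13, k = 0, x = 9

The known cells in row 2 total 47, leaving 56 − 47 = 9 for the blank.
The known cells in column 4 total 56, leaving 56 − 56 = 0 for the blank.
The known cells in row 6 total 43, leaving 56 − 43 = 13 for the blank.
The known cells in row 4 total 39, leaving 56 − 39 = 17 for the blank.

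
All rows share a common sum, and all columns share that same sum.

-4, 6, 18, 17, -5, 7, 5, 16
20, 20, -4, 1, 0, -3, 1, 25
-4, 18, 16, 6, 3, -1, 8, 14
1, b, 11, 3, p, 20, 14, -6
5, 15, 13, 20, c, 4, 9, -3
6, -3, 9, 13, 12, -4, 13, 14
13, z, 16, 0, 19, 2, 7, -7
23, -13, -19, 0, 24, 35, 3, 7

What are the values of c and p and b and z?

Rows 1 and 2 both sum to 60, so that's the common total.
Row 5 has 5 + 15 + 13 + 20 + 4 + 9 − 3 = 63; the blank must be 60 − 63 = -3.
Row 7 has 13 + 16 + 0 + 19 + 2 + 7 − 7 = 50; the blank must be 60 − 50 = 10.
Column 2 has 6 + 20 + 18 + 15 − 3 + 10 − 13 = 53; the blank must be 60 − 53 = 7.
Row 4 has 1 + 7 + 11 + 3 + 20 + 14 − 6 = 50; the blank must be 60 − 50 = 10.

c = -3, p = 10, b = 7, z = 10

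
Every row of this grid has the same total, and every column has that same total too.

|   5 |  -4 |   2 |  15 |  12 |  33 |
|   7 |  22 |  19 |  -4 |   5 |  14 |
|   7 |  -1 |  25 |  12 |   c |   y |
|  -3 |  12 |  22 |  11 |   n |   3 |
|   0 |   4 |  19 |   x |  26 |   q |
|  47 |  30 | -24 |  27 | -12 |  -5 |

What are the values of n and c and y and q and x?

Rows 1 and 2 both sum to 63, so that's the common total.
The known cells in row 4 total 45, leaving 63 − 45 = 18 for the blank.
The known cells in column 5 total 49, leaving 63 − 49 = 14 for the blank.
The known cells in column 4 total 61, leaving 63 − 61 = 2 for the blank.
The known cells in row 5 total 51, leaving 63 − 51 = 12 for the blank.
The known cells in row 3 total 57, leaving 63 − 57 = 6 for the blank.

n = 18, c = 14, y = 6, q = 12, x = 2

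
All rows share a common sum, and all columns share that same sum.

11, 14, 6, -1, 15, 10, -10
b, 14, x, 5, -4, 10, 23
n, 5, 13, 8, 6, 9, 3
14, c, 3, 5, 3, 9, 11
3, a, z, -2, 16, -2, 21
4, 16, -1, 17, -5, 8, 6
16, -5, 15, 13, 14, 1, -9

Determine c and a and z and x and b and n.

Rows 1 and 6 both sum to 45, so that's the common total.
The known cells in row 4 total 45, leaving 45 − 45 = 0 for the blank.
The known cells in row 3 total 44, leaving 45 − 44 = 1 for the blank.
The known cells in column 1 total 49, leaving 45 − 49 = -4 for the blank.
The known cells in row 2 total 44, leaving 45 − 44 = 1 for the blank.
The known cells in column 3 total 37, leaving 45 − 37 = 8 for the blank.
The known cells in row 5 total 44, leaving 45 − 44 = 1 for the blank.

c = 0, a = 1, z = 8, x = 1, b = -4, n = 1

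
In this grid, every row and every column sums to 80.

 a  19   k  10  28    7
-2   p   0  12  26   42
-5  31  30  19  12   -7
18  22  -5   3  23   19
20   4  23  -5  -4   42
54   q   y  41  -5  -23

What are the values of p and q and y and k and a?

Column 1: -2 − 5 + 18 + 20 + 54 = 85, so its missing entry is 80 − 85 = -5.
Row 2: -2 + 0 + 12 + 26 + 42 = 78, so its missing entry is 80 − 78 = 2.
Column 2: 19 + 2 + 31 + 22 + 4 = 78, so its missing entry is 80 − 78 = 2.
Row 1: -5 + 19 + 10 + 28 + 7 = 59, so its missing entry is 80 − 59 = 21.
Row 6: 54 + 2 + 41 − 5 − 23 = 69, so its missing entry is 80 − 69 = 11.

p = 2, q = 2, y = 11, k = 21, a = -5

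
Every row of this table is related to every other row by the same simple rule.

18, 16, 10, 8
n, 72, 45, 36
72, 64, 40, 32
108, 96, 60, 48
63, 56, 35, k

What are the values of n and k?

n = 81, k = 28

Each row is a constant multiple of every other row — this is a multiplication table with the headers hidden.
Row 2 is 45/10 = 9/2 times row 1, so its entry in column 1 is 18 × 9/2 = 81.
Row 5 is 35/10 = 7/2 times row 1, so its entry in column 4 is 8 × 7/2 = 28.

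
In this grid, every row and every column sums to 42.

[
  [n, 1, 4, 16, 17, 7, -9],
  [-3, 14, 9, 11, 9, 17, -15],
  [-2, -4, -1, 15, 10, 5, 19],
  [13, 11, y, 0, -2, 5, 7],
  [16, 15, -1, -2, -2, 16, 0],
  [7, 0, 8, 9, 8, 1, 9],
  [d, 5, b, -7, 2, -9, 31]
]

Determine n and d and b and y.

Row 4 has 13 + 11 + 0 − 2 + 5 + 7 = 34; the blank must be 42 − 34 = 8.
Column 3 has 4 + 9 − 1 + 8 − 1 + 8 = 27; the blank must be 42 − 27 = 15.
Row 7 has 5 + 15 − 7 + 2 − 9 + 31 = 37; the blank must be 42 − 37 = 5.
Row 1 has 1 + 4 + 16 + 17 + 7 − 9 = 36; the blank must be 42 − 36 = 6.

n = 6, d = 5, b = 15, y = 8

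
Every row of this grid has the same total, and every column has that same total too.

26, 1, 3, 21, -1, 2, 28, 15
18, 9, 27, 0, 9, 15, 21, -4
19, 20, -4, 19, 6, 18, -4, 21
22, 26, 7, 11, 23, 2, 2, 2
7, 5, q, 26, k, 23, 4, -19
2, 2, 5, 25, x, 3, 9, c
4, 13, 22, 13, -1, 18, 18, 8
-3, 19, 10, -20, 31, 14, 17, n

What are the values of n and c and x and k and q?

n = 27, c = 45, x = 4, k = 24, q = 25

Rows 1 and 2 both sum to 95, so that's the common total.
Row 8: -3 + 19 + 10 − 20 + 31 + 14 + 17 = 68, so its missing entry is 95 − 68 = 27.
Column 3: 3 + 27 − 4 + 7 + 5 + 22 + 10 = 70, so its missing entry is 95 − 70 = 25.
Row 5: 7 + 5 + 25 + 26 + 23 + 4 − 19 = 71, so its missing entry is 95 − 71 = 24.
Column 5: -1 + 9 + 6 + 23 + 24 − 1 + 31 = 91, so its missing entry is 95 − 91 = 4.
Row 6: 2 + 2 + 5 + 25 + 4 + 3 + 9 = 50, so its missing entry is 95 − 50 = 45.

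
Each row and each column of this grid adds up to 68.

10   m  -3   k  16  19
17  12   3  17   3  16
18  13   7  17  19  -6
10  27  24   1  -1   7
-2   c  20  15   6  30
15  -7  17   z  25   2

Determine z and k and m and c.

z = 16, k = 2, m = 24, c = -1

Row 6 has 15 − 7 + 17 + 25 + 2 = 52; the blank must be 68 − 52 = 16.
Column 4 has 17 + 17 + 1 + 15 + 16 = 66; the blank must be 68 − 66 = 2.
Row 5 has -2 + 20 + 15 + 6 + 30 = 69; the blank must be 68 − 69 = -1.
Row 1 has 10 − 3 + 2 + 16 + 19 = 44; the blank must be 68 − 44 = 24.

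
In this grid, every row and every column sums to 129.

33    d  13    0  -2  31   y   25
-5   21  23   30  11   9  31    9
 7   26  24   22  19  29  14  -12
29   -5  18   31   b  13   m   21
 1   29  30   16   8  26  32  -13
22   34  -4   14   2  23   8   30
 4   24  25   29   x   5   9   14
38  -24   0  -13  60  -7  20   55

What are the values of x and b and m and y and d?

x = 19, b = 12, m = 10, y = 5, d = 24

Column 2: 21 + 26 − 5 + 29 + 34 + 24 − 24 = 105, so its missing entry is 129 − 105 = 24.
Row 7: 4 + 24 + 25 + 29 + 5 + 9 + 14 = 110, so its missing entry is 129 − 110 = 19.
Column 5: -2 + 11 + 19 + 8 + 2 + 19 + 60 = 117, so its missing entry is 129 − 117 = 12.
Row 1: 33 + 24 + 13 + 0 − 2 + 31 + 25 = 124, so its missing entry is 129 − 124 = 5.
Row 4: 29 − 5 + 18 + 31 + 12 + 13 + 21 = 119, so its missing entry is 129 − 119 = 10.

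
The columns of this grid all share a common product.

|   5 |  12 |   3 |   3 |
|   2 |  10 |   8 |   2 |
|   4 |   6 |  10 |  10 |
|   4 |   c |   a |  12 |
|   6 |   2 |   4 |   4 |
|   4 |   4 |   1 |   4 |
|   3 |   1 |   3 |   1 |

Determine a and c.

a = 4, c = 2

Columns 1 and 4 each multiply to 11520, so every column has product 11520.
Column 3: 3×8×10×4×1×3 = 2880, so the missing entry is 11520 ÷ 2880 = 4.
Column 2: 12×10×6×2×4×1 = 5760, so the missing entry is 11520 ÷ 5760 = 2.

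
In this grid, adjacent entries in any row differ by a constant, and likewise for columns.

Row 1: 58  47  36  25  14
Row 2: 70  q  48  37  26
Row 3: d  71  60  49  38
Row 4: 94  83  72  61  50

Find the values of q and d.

Along each row the entries change by -11 per step; down each column they change by 12.
Row 2: from 70 at column 1, stepping by -11 to column 2 gives 59.
Row 3: from 71 at column 2, stepping by -11 to column 1 gives 82.

q = 59, d = 82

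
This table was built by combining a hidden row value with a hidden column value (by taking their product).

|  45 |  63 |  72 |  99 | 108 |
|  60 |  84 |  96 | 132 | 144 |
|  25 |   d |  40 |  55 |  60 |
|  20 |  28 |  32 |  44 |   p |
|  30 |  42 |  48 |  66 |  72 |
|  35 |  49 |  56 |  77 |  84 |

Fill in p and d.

Each row is a constant multiple of every other row — this is a multiplication table with the headers hidden.
Row 4 is 44/99 = 4/9 times row 1, so its entry in column 5 is 108 × 4/9 = 48.
Row 3 is 55/99 = 5/9 times row 1, so its entry in column 2 is 63 × 5/9 = 35.

p = 48, d = 35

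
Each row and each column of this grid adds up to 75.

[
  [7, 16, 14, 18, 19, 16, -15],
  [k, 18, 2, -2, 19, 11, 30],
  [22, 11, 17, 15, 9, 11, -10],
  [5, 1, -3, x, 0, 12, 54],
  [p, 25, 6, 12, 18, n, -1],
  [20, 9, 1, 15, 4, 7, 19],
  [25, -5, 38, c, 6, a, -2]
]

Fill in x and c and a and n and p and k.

x = 6, c = 11, a = 2, n = 16, p = -1, k = -3

Row 4: 5 + 1 − 3 + 0 + 12 + 54 = 69, so its missing entry is 75 − 69 = 6.
Row 2: 18 + 2 − 2 + 19 + 11 + 30 = 78, so its missing entry is 75 − 78 = -3.
Column 1: 7 − 3 + 22 + 5 + 20 + 25 = 76, so its missing entry is 75 − 76 = -1.
Row 5: -1 + 25 + 6 + 12 + 18 − 1 = 59, so its missing entry is 75 − 59 = 16.
Column 6: 16 + 11 + 11 + 12 + 16 + 7 = 73, so its missing entry is 75 − 73 = 2.
Row 7: 25 − 5 + 38 + 6 + 2 − 2 = 64, so its missing entry is 75 − 64 = 11.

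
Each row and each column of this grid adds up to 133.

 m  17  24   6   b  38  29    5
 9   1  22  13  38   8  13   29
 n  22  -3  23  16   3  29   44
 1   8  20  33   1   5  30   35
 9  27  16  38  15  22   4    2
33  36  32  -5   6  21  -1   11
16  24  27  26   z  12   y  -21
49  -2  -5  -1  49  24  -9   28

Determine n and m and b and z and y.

n = -1, m = 17, b = -3, z = 11, y = 38

The known cells in row 3 total 134, leaving 133 − 134 = -1 for the blank.
The known cells in column 1 total 116, leaving 133 − 116 = 17 for the blank.
The known cells in row 1 total 136, leaving 133 − 136 = -3 for the blank.
The known cells in column 5 total 122, leaving 133 − 122 = 11 for the blank.
The known cells in row 7 total 95, leaving 133 − 95 = 38 for the blank.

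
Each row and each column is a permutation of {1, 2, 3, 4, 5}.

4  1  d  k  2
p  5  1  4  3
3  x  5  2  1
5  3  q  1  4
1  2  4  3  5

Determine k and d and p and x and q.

Cell (3,2): row 3 already has {1, 2, 3, 5} → 4.
For row 1, column 4: column 4 already has {1, 2, 3, 4}; that leaves 5.
Cell (1,3): row 1 already has {1, 2, 4, 5} → 3.
At (row 2, col 1): row 2 already has {1, 3, 4, 5}, so the value is 2.
At (row 4, col 3): row 4 already has {1, 3, 4, 5}, so the value is 2.

k = 5, d = 3, p = 2, x = 4, q = 2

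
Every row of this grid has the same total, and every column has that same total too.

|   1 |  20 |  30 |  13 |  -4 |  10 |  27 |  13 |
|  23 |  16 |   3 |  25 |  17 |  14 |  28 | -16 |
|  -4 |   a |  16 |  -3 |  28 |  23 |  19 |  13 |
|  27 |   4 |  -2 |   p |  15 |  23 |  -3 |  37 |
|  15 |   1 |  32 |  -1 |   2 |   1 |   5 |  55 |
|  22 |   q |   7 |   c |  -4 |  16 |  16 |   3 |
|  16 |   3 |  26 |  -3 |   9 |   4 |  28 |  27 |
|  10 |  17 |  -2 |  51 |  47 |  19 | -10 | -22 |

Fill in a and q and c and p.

a = 18, q = 31, c = 19, p = 9

Rows 1 and 2 both sum to 110, so that's the common total.
The known cells in row 4 total 101, leaving 110 − 101 = 9 for the blank.
The known cells in column 4 total 91, leaving 110 − 91 = 19 for the blank.
The known cells in row 6 total 79, leaving 110 − 79 = 31 for the blank.
The known cells in row 3 total 92, leaving 110 − 92 = 18 for the blank.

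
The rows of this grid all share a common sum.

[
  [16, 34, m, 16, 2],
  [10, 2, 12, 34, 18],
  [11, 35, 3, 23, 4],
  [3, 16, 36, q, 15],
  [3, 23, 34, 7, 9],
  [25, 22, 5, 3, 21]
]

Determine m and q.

Row 2 sums to 76 and so does row 3; that's the common total.
In row 1 the known cells total 68, leaving 76 − 68 = 8.
In row 4 the known cells total 70, leaving 76 − 70 = 6.

m = 8, q = 6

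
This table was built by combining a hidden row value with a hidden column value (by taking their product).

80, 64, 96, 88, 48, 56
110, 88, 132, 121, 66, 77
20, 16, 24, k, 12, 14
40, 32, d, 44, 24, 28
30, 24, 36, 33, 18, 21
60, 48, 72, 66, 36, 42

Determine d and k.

d = 48, k = 22

Each row is a constant multiple of every other row — this is a multiplication table with the headers hidden.
Row 4 is 40/80 = 1/2 times row 1, so its entry in column 3 is 96 × 1/2 = 48.
Row 3 is 20/80 = 1/4 times row 1, so its entry in column 4 is 88 × 1/4 = 22.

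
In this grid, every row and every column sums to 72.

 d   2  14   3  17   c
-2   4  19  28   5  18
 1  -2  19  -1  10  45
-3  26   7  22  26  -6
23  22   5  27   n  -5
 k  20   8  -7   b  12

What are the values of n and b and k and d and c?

Row 5: 23 + 22 + 5 + 27 − 5 = 72, so its missing entry is 72 − 72 = 0.
Column 5: 17 + 5 + 10 + 26 + 0 = 58, so its missing entry is 72 − 58 = 14.
Row 6: 20 + 8 − 7 + 14 + 12 = 47, so its missing entry is 72 − 47 = 25.
Column 1: -2 + 1 − 3 + 23 + 25 = 44, so its missing entry is 72 − 44 = 28.
Row 1: 28 + 2 + 14 + 3 + 17 = 64, so its missing entry is 72 − 64 = 8.

n = 0, b = 14, k = 25, d = 28, c = 8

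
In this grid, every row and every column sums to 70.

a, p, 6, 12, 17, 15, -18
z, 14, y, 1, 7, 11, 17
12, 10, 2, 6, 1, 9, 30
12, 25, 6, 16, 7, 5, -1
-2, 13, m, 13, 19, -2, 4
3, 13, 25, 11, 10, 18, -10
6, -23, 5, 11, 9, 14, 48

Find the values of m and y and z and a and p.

Column 2: 14 + 10 + 25 + 13 + 13 − 23 = 52, so its missing entry is 70 − 52 = 18.
Row 1: 18 + 6 + 12 + 17 + 15 − 18 = 50, so its missing entry is 70 − 50 = 20.
Row 5: -2 + 13 + 13 + 19 − 2 + 4 = 45, so its missing entry is 70 − 45 = 25.
Column 3: 6 + 2 + 6 + 25 + 25 + 5 = 69, so its missing entry is 70 − 69 = 1.
Row 2: 14 + 1 + 1 + 7 + 11 + 17 = 51, so its missing entry is 70 − 51 = 19.

m = 25, y = 1, z = 19, a = 20, p = 18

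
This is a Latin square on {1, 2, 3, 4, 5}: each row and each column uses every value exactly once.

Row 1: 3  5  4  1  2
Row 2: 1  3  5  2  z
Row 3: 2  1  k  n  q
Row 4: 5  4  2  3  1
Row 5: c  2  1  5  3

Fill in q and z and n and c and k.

q = 5, z = 4, n = 4, c = 4, k = 3

At (row 5, col 1): row 5 already has {1, 2, 3, 5}, so the value is 4.
Cell (2,5): row 2 already has {1, 2, 3, 5} → 4.
At (row 3, col 5): column 5 already has {1, 2, 3, 4}, so the value is 5.
For row 3, column 4: column 4 already has {1, 2, 3, 5}; that leaves 4.
At (row 3, col 3): row 3 already has {1, 2, 4, 5}, so the value is 3.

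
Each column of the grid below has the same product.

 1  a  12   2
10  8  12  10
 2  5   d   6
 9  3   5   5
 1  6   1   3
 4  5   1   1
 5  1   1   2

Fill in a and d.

a = 1, d = 5

Columns 1 and 4 each multiply to 3600, so every column has product 3600.
Column 2: 8×5×3×6×5×1 = 3600, so the missing entry is 3600 ÷ 3600 = 1.
Column 3: 12×12×5×1×1×1 = 720, so the missing entry is 3600 ÷ 720 = 5.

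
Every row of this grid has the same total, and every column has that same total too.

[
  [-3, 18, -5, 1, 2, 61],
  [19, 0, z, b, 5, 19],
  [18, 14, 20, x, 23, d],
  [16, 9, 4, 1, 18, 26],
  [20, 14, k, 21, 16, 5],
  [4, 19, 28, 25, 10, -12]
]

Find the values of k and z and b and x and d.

k = -2, z = 29, b = 2, x = 24, d = -25

Rows 1 and 4 both sum to 74, so that's the common total.
The known cells in row 5 total 76, leaving 74 − 76 = -2 for the blank.
The known cells in column 3 total 45, leaving 74 − 45 = 29 for the blank.
The known cells in column 6 total 99, leaving 74 − 99 = -25 for the blank.
The known cells in row 3 total 50, leaving 74 − 50 = 24 for the blank.
The known cells in row 2 total 72, leaving 74 − 72 = 2 for the blank.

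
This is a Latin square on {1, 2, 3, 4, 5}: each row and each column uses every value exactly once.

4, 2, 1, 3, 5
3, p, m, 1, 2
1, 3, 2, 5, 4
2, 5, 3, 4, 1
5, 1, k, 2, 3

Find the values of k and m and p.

k = 4, m = 5, p = 4

For row 2, column 2: column 2 already has {1, 2, 3, 5}; that leaves 4.
At (row 2, col 3): row 2 already has {1, 2, 3, 4}, so the value is 5.
Cell (5,3): row 5 already has {1, 2, 3, 5} → 4.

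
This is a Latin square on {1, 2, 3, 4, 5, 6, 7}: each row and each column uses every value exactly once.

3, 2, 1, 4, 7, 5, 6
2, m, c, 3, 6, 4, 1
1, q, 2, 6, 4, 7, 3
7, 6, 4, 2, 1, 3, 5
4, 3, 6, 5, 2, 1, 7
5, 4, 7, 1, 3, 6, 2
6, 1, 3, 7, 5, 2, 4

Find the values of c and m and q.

c = 5, m = 7, q = 5

Cell (2,3): column 3 already has {1, 2, 3, 4, 6, 7} → 5.
For row 2, column 2: row 2 already has {1, 2, 3, 4, 5, 6}; that leaves 7.
At (row 3, col 2): row 3 already has {1, 2, 3, 4, 6, 7}, so the value is 5.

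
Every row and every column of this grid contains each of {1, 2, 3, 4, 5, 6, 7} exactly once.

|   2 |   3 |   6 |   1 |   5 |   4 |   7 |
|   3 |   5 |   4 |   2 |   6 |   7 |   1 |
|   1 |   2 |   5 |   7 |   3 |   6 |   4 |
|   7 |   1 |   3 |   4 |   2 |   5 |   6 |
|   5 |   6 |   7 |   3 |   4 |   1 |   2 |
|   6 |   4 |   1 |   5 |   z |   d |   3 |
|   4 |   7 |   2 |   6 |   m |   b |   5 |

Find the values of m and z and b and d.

For row 6, column 5: row 6 is missing {2, 7} and column 5 is missing {1, 7}; that leaves 7.
For row 6, column 6: row 6 already has {1, 3, 4, 5, 6, 7}; that leaves 2.
Cell (7,5): column 5 already has {2, 3, 4, 5, 6, 7} → 1.
At (row 7, col 6): row 7 already has {1, 2, 4, 5, 6, 7}, so the value is 3.

m = 1, z = 7, b = 3, d = 2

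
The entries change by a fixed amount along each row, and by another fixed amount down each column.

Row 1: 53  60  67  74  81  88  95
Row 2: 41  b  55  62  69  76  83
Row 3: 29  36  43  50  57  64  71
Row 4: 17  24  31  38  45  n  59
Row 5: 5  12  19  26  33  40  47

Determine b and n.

b = 48, n = 52

Along each row the entries change by 7 per step; down each column they change by -12.
Row 2: from 41 at column 1, stepping by 7 to column 2 gives 48.
Row 4: from 17 at column 1, stepping by 7 to column 6 gives 52.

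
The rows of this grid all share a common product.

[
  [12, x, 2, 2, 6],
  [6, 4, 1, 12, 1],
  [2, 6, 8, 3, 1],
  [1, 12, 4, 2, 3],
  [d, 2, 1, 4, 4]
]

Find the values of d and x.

Rows 2 and 4 each multiply to 288, so every row has product 288.
Row 5: 2×1×4×4 = 32, so the missing entry is 288 ÷ 32 = 9.
Row 1: 12×2×2×6 = 288, so the missing entry is 288 ÷ 288 = 1.

d = 9, x = 1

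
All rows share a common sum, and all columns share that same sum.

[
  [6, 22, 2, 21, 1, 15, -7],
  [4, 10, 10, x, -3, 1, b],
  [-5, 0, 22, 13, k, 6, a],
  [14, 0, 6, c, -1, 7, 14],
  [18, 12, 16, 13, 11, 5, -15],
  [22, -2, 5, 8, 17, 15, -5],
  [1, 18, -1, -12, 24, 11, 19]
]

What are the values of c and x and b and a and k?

Rows 1 and 5 both sum to 60, so that's the common total.
Column 5: 1 − 3 − 1 + 11 + 17 + 24 = 49, so its missing entry is 60 − 49 = 11.
Row 4: 14 + 0 + 6 − 1 + 7 + 14 = 40, so its missing entry is 60 − 40 = 20.
Row 3: -5 + 0 + 22 + 13 + 11 + 6 = 47, so its missing entry is 60 − 47 = 13.
Column 7: -7 + 13 + 14 − 15 − 5 + 19 = 19, so its missing entry is 60 − 19 = 41.
Row 2: 4 + 10 + 10 − 3 + 1 + 41 = 63, so its missing entry is 60 − 63 = -3.

c = 20, x = -3, b = 41, a = 13, k = 11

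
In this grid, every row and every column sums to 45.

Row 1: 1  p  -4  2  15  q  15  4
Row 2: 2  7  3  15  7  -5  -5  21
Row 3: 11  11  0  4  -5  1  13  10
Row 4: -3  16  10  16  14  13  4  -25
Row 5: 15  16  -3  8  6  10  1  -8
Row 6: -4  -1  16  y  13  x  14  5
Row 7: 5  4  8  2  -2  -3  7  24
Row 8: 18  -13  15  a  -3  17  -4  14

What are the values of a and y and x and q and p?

a = 1, y = -3, x = 5, q = 7, p = 5

Column 2: 7 + 11 + 16 + 16 − 1 + 4 − 13 = 40, so its missing entry is 45 − 40 = 5.
Row 8: 18 − 13 + 15 − 3 + 17 − 4 + 14 = 44, so its missing entry is 45 − 44 = 1.
Row 1: 1 + 5 − 4 + 2 + 15 + 15 + 4 = 38, so its missing entry is 45 − 38 = 7.
Column 6: 7 − 5 + 1 + 13 + 10 − 3 + 17 = 40, so its missing entry is 45 − 40 = 5.
Row 6: -4 − 1 + 16 + 13 + 5 + 14 + 5 = 48, so its missing entry is 45 − 48 = -3.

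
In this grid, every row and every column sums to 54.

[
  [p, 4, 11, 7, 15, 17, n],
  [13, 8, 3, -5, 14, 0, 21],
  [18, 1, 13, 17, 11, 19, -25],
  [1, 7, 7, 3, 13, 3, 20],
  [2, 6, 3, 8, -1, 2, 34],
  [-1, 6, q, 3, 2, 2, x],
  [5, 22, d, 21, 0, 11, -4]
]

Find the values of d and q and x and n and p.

Row 7: 5 + 22 + 21 + 0 + 11 − 4 = 55, so its missing entry is 54 − 55 = -1.
Column 1: 13 + 18 + 1 + 2 − 1 + 5 = 38, so its missing entry is 54 − 38 = 16.
Row 1: 16 + 4 + 11 + 7 + 15 + 17 = 70, so its missing entry is 54 − 70 = -16.
Column 7: -16 + 21 − 25 + 20 + 34 − 4 = 30, so its missing entry is 54 − 30 = 24.
Row 6: -1 + 6 + 3 + 2 + 2 + 24 = 36, so its missing entry is 54 − 36 = 18.

d = -1, q = 18, x = 24, n = -16, p = 16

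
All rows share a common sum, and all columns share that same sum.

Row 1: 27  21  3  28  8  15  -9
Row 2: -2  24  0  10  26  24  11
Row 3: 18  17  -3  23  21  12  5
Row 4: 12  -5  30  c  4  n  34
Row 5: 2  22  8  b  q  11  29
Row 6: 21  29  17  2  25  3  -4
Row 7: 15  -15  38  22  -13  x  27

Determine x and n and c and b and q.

x = 19, n = 9, c = 9, b = -1, q = 22

Rows 1 and 2 both sum to 93, so that's the common total.
The known cells in column 5 total 71, leaving 93 − 71 = 22 for the blank.
The known cells in row 7 total 74, leaving 93 − 74 = 19 for the blank.
The known cells in row 5 total 94, leaving 93 − 94 = -1 for the blank.
The known cells in column 4 total 84, leaving 93 − 84 = 9 for the blank.
The known cells in row 4 total 84, leaving 93 − 84 = 9 for the blank.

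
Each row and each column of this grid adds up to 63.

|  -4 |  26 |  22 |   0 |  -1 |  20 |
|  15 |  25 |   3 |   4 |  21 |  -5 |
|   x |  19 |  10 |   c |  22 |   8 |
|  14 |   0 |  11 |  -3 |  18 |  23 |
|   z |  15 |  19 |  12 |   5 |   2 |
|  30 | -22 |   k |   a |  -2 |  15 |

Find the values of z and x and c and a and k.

z = 10, x = -2, c = 6, a = 44, k = -2

The known cells in row 5 total 53, leaving 63 − 53 = 10 for the blank.
The known cells in column 1 total 65, leaving 63 − 65 = -2 for the blank.
The known cells in row 3 total 57, leaving 63 − 57 = 6 for the blank.
The known cells in column 4 total 19, leaving 63 − 19 = 44 for the blank.
The known cells in row 6 total 65, leaving 63 − 65 = -2 for the blank.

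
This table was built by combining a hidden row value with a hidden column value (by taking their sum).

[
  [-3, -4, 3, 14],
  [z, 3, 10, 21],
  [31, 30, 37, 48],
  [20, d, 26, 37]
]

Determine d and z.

d = 19, z = 4

The difference between any two rows is the same in every column — this is an addition table with the headers hidden.
Row 4 minus row 1 is 26 − 3 = 23, so its entry in column 2 is -4 + 23 = 19.
Row 2 minus row 1 is 10 − 3 = 7, so its entry in column 1 is -3 + 7 = 4.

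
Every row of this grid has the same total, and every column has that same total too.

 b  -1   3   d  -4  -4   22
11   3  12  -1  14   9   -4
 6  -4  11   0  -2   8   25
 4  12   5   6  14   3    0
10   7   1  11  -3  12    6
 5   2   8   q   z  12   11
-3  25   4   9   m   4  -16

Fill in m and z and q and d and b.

m = 21, z = 4, q = 2, d = 17, b = 11

Rows 2 and 3 both sum to 44, so that's the common total.
Column 1: 11 + 6 + 4 + 10 + 5 − 3 = 33, so its missing entry is 44 − 33 = 11.
Row 1: 11 − 1 + 3 − 4 − 4 + 22 = 27, so its missing entry is 44 − 27 = 17.
Row 7: -3 + 25 + 4 + 9 + 4 − 16 = 23, so its missing entry is 44 − 23 = 21.
Column 5: -4 + 14 − 2 + 14 − 3 + 21 = 40, so its missing entry is 44 − 40 = 4.
Row 6: 5 + 2 + 8 + 4 + 12 + 11 = 42, so its missing entry is 44 − 42 = 2.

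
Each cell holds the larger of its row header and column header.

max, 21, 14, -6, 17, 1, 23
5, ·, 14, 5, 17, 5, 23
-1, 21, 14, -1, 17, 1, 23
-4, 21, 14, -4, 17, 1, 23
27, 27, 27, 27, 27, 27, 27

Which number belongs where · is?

21

max(5, 21) = 21.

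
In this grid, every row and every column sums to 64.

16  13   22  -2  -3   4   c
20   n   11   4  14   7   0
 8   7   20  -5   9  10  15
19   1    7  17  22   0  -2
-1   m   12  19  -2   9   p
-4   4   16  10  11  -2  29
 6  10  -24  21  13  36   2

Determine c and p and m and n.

c = 14, p = 6, m = 21, n = 8

The known cells in row 2 total 56, leaving 64 − 56 = 8 for the blank.
The known cells in column 2 total 43, leaving 64 − 43 = 21 for the blank.
The known cells in row 5 total 58, leaving 64 − 58 = 6 for the blank.
The known cells in row 1 total 50, leaving 64 − 50 = 14 for the blank.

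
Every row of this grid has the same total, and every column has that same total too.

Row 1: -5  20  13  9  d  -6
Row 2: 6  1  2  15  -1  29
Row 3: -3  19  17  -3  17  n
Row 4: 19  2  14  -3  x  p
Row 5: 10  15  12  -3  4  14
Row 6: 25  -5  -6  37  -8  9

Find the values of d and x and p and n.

d = 21, x = 19, p = 1, n = 5

Rows 2 and 5 both sum to 52, so that's the common total.
Row 3 has -3 + 19 + 17 − 3 + 17 = 47; the blank must be 52 − 47 = 5.
Row 1 has -5 + 20 + 13 + 9 − 6 = 31; the blank must be 52 − 31 = 21.
Column 5 has 21 − 1 + 17 + 4 − 8 = 33; the blank must be 52 − 33 = 19.
Row 4 has 19 + 2 + 14 − 3 + 19 = 51; the blank must be 52 − 51 = 1.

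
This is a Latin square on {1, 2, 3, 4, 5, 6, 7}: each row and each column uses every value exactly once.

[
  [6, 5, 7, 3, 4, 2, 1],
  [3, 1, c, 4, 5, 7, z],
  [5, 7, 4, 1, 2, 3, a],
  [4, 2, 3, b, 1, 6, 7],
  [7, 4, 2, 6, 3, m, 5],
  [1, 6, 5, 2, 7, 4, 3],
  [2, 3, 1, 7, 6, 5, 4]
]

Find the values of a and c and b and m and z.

a = 6, c = 6, b = 5, m = 1, z = 2

For row 2, column 3: column 3 already has {1, 2, 3, 4, 5, 7}; that leaves 6.
Cell (5,6): row 5 already has {2, 3, 4, 5, 6, 7} → 1.
For row 4, column 4: row 4 already has {1, 2, 3, 4, 6, 7}; that leaves 5.
For row 3, column 7: row 3 already has {1, 2, 3, 4, 5, 7}; that leaves 6.
At (row 2, col 7): row 2 already has {1, 3, 4, 5, 6, 7}, so the value is 2.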